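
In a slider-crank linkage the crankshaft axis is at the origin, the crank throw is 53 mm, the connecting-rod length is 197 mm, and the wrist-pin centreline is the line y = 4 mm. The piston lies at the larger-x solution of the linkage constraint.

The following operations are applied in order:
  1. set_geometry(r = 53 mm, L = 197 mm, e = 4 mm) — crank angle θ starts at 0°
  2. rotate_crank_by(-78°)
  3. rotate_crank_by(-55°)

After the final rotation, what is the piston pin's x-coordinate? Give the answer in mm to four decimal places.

set_geometry: r = 53 mm, L = 197 mm, e = 4 mm; θ ← 0°
rotate_crank_by(-78°): θ ← 0° -78° = -78°
rotate_crank_by(-55°): θ ← -78° -55° = -133°
crank pin P = (r cos θ, r sin θ) = (-36.145913, -38.761746)
h = r sin θ − e = -38.761746 − 4 = -42.761746
x = r cos θ + √(L² − h²) = -36.145913 + √(38809.0 − 1828.5669) = -36.145913 + 192.302972 = 156.157059

156.1571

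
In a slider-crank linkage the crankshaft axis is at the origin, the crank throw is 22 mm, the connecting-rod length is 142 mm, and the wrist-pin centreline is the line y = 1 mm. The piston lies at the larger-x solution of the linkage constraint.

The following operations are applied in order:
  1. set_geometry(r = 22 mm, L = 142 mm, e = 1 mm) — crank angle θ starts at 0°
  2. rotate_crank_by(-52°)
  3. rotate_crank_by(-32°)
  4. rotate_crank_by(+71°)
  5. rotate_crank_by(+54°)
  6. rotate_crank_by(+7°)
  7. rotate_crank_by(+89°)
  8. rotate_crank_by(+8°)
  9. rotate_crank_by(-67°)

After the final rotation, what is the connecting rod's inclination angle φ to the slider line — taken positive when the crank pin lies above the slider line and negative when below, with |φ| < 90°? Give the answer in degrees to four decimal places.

8.3084

set_geometry: r = 22 mm, L = 142 mm, e = 1 mm; θ ← 0°
rotate_crank_by(-52°): θ ← 0° -52° = -52°
rotate_crank_by(-32°): θ ← -52° -32° = -84°
rotate_crank_by(+71°): θ ← -84° +71° = -13°
rotate_crank_by(+54°): θ ← -13° +54° = 41°
rotate_crank_by(+7°): θ ← 41° +7° = 48°
rotate_crank_by(+89°): θ ← 48° +89° = 137°
rotate_crank_by(+8°): θ ← 137° +8° = 145°
rotate_crank_by(-67°): θ ← 145° -67° = 78°
crank pin P = (r cos θ, r sin θ) = (4.574057, 21.519247)
h = r sin θ − e = 21.519247 − 1 = 20.519247
sin φ = h / L = 20.519247 / 142 = 0.14450174
φ = arcsin(0.14450174) = 8.308427°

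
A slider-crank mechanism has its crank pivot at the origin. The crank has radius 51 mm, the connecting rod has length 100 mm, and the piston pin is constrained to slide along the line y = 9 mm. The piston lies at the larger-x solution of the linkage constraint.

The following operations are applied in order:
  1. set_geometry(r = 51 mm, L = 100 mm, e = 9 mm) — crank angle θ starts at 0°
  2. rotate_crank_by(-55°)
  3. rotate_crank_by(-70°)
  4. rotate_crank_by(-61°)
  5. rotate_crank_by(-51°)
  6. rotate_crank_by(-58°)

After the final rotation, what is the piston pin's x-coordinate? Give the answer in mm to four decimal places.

114.3681

set_geometry: r = 51 mm, L = 100 mm, e = 9 mm; θ ← 0°
rotate_crank_by(-55°): θ ← 0° -55° = -55°
rotate_crank_by(-70°): θ ← -55° -70° = -125°
rotate_crank_by(-61°): θ ← -125° -61° = -186°
rotate_crank_by(-51°): θ ← -186° -51° = -237°
rotate_crank_by(-58°): θ ← -237° -58° = -295°
crank pin P = (r cos θ, r sin θ) = (21.553531, 46.221697)
h = r sin θ − e = 46.221697 − 9 = 37.221697
x = r cos θ + √(L² − h²) = 21.553531 + √(10000.0 − 1385.4547) = 21.553531 + 92.814575 = 114.368106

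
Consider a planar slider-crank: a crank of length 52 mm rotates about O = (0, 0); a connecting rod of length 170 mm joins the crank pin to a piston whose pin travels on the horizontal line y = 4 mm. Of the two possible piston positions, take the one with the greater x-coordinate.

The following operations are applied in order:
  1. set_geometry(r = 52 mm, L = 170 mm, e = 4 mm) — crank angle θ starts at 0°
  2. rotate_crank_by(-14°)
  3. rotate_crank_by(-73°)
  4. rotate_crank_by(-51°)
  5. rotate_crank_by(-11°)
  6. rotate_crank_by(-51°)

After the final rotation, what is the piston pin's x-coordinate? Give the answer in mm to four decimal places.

set_geometry: r = 52 mm, L = 170 mm, e = 4 mm; θ ← 0°
rotate_crank_by(-14°): θ ← 0° -14° = -14°
rotate_crank_by(-73°): θ ← -14° -73° = -87°
rotate_crank_by(-51°): θ ← -87° -51° = -138°
rotate_crank_by(-11°): θ ← -138° -11° = -149°
rotate_crank_by(-51°): θ ← -149° -51° = -200°
crank pin P = (r cos θ, r sin θ) = (-48.864016, 17.785047)
h = r sin θ − e = 17.785047 − 4 = 13.785047
x = r cos θ + √(L² − h²) = -48.864016 + √(28900.0 − 190.0275) = -48.864016 + 169.440174 = 120.576157

120.5762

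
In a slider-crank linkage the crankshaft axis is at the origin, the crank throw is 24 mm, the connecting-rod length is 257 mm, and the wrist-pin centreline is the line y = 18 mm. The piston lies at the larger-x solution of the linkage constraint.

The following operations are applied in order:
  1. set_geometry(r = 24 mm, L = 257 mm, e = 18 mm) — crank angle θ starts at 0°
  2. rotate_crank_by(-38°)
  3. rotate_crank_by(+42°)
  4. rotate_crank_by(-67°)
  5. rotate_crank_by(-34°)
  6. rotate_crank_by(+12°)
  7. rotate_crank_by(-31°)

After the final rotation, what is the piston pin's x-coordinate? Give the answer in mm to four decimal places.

set_geometry: r = 24 mm, L = 257 mm, e = 18 mm; θ ← 0°
rotate_crank_by(-38°): θ ← 0° -38° = -38°
rotate_crank_by(+42°): θ ← -38° +42° = 4°
rotate_crank_by(-67°): θ ← 4° -67° = -63°
rotate_crank_by(-34°): θ ← -63° -34° = -97°
rotate_crank_by(+12°): θ ← -97° +12° = -85°
rotate_crank_by(-31°): θ ← -85° -31° = -116°
crank pin P = (r cos θ, r sin θ) = (-10.520908, -21.571057)
h = r sin θ − e = -21.571057 − 18 = -39.571057
x = r cos θ + √(L² − h²) = -10.520908 + √(66049.0 − 1565.8686) = -10.520908 + 253.935290 = 243.414382

243.4144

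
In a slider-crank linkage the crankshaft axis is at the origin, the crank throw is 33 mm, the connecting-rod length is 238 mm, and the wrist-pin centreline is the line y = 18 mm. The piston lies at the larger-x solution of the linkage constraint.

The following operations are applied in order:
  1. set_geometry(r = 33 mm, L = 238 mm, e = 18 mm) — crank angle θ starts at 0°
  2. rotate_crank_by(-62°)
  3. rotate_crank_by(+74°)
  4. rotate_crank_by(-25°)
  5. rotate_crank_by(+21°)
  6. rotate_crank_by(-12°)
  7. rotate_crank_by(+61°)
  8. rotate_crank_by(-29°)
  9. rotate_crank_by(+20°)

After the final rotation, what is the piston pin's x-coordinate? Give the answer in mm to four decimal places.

set_geometry: r = 33 mm, L = 238 mm, e = 18 mm; θ ← 0°
rotate_crank_by(-62°): θ ← 0° -62° = -62°
rotate_crank_by(+74°): θ ← -62° +74° = 12°
rotate_crank_by(-25°): θ ← 12° -25° = -13°
rotate_crank_by(+21°): θ ← -13° +21° = 8°
rotate_crank_by(-12°): θ ← 8° -12° = -4°
rotate_crank_by(+61°): θ ← -4° +61° = 57°
rotate_crank_by(-29°): θ ← 57° -29° = 28°
rotate_crank_by(+20°): θ ← 28° +20° = 48°
crank pin P = (r cos θ, r sin θ) = (22.081310, 24.523779)
h = r sin θ − e = 24.523779 − 18 = 6.523779
x = r cos θ + √(L² − h²) = 22.081310 + √(56644.0 − 42.5597) = 22.081310 + 237.910572 = 259.991882

259.9919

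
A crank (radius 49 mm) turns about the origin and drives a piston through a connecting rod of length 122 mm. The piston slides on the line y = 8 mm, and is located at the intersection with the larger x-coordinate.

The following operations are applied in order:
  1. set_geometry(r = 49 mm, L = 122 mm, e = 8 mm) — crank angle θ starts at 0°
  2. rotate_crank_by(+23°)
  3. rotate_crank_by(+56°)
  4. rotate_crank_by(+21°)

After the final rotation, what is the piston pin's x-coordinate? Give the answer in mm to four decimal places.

set_geometry: r = 49 mm, L = 122 mm, e = 8 mm; θ ← 0°
rotate_crank_by(+23°): θ ← 0° +23° = 23°
rotate_crank_by(+56°): θ ← 23° +56° = 79°
rotate_crank_by(+21°): θ ← 79° +21° = 100°
crank pin P = (r cos θ, r sin θ) = (-8.508761, 48.255580)
h = r sin θ − e = 48.255580 − 8 = 40.255580
x = r cos θ + √(L² − h²) = -8.508761 + √(14884.0 − 1620.5117) = -8.508761 + 115.167219 = 106.658458

106.6585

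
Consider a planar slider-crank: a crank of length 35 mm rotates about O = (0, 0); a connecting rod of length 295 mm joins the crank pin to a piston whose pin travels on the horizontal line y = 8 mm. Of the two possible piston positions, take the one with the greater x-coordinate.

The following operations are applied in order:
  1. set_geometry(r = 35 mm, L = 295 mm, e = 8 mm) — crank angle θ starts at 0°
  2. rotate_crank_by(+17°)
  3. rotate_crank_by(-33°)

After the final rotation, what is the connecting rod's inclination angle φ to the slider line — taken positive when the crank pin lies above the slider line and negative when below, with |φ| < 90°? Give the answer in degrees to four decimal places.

set_geometry: r = 35 mm, L = 295 mm, e = 8 mm; θ ← 0°
rotate_crank_by(+17°): θ ← 0° +17° = 17°
rotate_crank_by(-33°): θ ← 17° -33° = -16°
crank pin P = (r cos θ, r sin θ) = (33.644159, -9.647307)
h = r sin θ − e = -9.647307 − 8 = -17.647307
sin φ = h / L = -17.647307 / 295 = -0.05982138
φ = arcsin(-0.05982138) = -3.429560°

-3.4296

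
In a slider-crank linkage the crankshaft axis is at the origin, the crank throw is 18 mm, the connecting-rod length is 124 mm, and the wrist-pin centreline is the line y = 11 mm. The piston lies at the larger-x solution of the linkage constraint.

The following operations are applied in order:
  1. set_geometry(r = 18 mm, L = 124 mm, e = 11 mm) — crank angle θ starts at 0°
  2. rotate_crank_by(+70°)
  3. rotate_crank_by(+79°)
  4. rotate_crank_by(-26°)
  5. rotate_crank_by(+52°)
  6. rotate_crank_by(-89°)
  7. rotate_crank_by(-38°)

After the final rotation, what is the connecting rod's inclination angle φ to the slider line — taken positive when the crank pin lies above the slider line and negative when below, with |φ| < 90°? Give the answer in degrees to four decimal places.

1.0982

set_geometry: r = 18 mm, L = 124 mm, e = 11 mm; θ ← 0°
rotate_crank_by(+70°): θ ← 0° +70° = 70°
rotate_crank_by(+79°): θ ← 70° +79° = 149°
rotate_crank_by(-26°): θ ← 149° -26° = 123°
rotate_crank_by(+52°): θ ← 123° +52° = 175°
rotate_crank_by(-89°): θ ← 175° -89° = 86°
rotate_crank_by(-38°): θ ← 86° -38° = 48°
crank pin P = (r cos θ, r sin θ) = (12.044351, 13.376607)
h = r sin θ − e = 13.376607 − 11 = 2.376607
sin φ = h / L = 2.376607 / 124 = 0.01916618
φ = arcsin(0.01916618) = 1.098209°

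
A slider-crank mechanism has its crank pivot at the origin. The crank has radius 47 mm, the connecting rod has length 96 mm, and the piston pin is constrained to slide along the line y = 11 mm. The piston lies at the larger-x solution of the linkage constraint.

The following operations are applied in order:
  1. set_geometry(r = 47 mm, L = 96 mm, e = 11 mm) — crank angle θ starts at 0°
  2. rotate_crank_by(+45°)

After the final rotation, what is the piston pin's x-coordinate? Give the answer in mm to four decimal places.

126.6238

set_geometry: r = 47 mm, L = 96 mm, e = 11 mm; θ ← 0°
rotate_crank_by(+45°): θ ← 0° +45° = 45°
crank pin P = (r cos θ, r sin θ) = (33.234019, 33.234019)
h = r sin θ − e = 33.234019 − 11 = 22.234019
x = r cos θ + √(L² − h²) = 33.234019 + √(9216.0 − 494.3516) = 33.234019 + 93.389766 = 126.623785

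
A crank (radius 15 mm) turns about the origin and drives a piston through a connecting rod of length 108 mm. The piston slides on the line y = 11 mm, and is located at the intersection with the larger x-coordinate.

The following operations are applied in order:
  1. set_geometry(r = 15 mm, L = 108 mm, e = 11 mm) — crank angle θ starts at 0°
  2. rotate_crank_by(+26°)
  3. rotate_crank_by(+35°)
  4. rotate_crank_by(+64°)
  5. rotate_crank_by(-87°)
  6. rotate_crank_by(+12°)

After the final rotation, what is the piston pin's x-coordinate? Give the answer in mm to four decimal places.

set_geometry: r = 15 mm, L = 108 mm, e = 11 mm; θ ← 0°
rotate_crank_by(+26°): θ ← 0° +26° = 26°
rotate_crank_by(+35°): θ ← 26° +35° = 61°
rotate_crank_by(+64°): θ ← 61° +64° = 125°
rotate_crank_by(-87°): θ ← 125° -87° = 38°
rotate_crank_by(+12°): θ ← 38° +12° = 50°
crank pin P = (r cos θ, r sin θ) = (9.641814, 11.490667)
h = r sin θ − e = 11.490667 − 11 = 0.490667
x = r cos θ + √(L² − h²) = 9.641814 + √(11664.0 − 0.2408) = 9.641814 + 107.998885 = 117.640700

117.6407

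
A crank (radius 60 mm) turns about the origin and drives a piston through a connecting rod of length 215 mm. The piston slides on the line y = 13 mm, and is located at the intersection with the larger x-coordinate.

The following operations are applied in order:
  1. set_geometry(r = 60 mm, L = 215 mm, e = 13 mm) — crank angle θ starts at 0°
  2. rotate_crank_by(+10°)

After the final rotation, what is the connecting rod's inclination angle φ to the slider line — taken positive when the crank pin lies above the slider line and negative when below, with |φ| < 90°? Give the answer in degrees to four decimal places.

-0.6879

set_geometry: r = 60 mm, L = 215 mm, e = 13 mm; θ ← 0°
rotate_crank_by(+10°): θ ← 0° +10° = 10°
crank pin P = (r cos θ, r sin θ) = (59.088465, 10.418891)
h = r sin θ − e = 10.418891 − 13 = -2.581109
sin φ = h / L = -2.581109 / 215 = -0.01200516
φ = arcsin(-0.01200516) = -0.687862°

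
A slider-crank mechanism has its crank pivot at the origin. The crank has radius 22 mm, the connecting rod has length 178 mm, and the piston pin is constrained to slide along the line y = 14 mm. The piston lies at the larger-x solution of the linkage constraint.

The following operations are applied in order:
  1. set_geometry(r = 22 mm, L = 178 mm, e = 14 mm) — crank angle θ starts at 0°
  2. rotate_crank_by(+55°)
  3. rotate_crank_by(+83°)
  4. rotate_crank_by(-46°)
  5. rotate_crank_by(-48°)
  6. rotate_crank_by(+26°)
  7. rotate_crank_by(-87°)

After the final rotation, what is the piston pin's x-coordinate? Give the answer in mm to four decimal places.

set_geometry: r = 22 mm, L = 178 mm, e = 14 mm; θ ← 0°
rotate_crank_by(+55°): θ ← 0° +55° = 55°
rotate_crank_by(+83°): θ ← 55° +83° = 138°
rotate_crank_by(-46°): θ ← 138° -46° = 92°
rotate_crank_by(-48°): θ ← 92° -48° = 44°
rotate_crank_by(+26°): θ ← 44° +26° = 70°
rotate_crank_by(-87°): θ ← 70° -87° = -17°
crank pin P = (r cos θ, r sin θ) = (21.038705, -6.432178)
h = r sin θ − e = -6.432178 − 14 = -20.432178
x = r cos θ + √(L² − h²) = 21.038705 + √(31684.0 − 417.4739) = 21.038705 + 176.823432 = 197.862137

197.8621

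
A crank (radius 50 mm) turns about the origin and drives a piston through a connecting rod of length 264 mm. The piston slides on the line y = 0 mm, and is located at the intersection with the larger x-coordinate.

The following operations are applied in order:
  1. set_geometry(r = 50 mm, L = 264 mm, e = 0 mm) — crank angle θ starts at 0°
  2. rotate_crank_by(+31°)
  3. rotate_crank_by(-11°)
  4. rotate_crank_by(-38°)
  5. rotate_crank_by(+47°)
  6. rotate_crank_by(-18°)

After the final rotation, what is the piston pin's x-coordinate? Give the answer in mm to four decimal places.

set_geometry: r = 50 mm, L = 264 mm, e = 0 mm; θ ← 0°
rotate_crank_by(+31°): θ ← 0° +31° = 31°
rotate_crank_by(-11°): θ ← 31° -11° = 20°
rotate_crank_by(-38°): θ ← 20° -38° = -18°
rotate_crank_by(+47°): θ ← -18° +47° = 29°
rotate_crank_by(-18°): θ ← 29° -18° = 11°
crank pin P = (r cos θ, r sin θ) = (49.081359, 9.540450)
h = r sin θ − e = 9.540450 − 0 = 9.540450
x = r cos θ + √(L² − h²) = 49.081359 + √(69696.0 − 91.0202) = 49.081359 + 263.827557 = 312.908916

312.9089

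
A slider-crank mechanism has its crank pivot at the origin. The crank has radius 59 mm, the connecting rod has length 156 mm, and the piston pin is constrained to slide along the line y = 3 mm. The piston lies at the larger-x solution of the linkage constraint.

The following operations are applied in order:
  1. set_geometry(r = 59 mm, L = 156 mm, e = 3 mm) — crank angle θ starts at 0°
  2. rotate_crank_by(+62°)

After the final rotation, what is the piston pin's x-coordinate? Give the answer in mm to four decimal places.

175.7724

set_geometry: r = 59 mm, L = 156 mm, e = 3 mm; θ ← 0°
rotate_crank_by(+62°): θ ← 0° +62° = 62°
crank pin P = (r cos θ, r sin θ) = (27.698822, 52.093908)
h = r sin θ − e = 52.093908 − 3 = 49.093908
x = r cos θ + √(L² − h²) = 27.698822 + √(24336.0 − 2410.2118) = 27.698822 + 148.073590 = 175.772413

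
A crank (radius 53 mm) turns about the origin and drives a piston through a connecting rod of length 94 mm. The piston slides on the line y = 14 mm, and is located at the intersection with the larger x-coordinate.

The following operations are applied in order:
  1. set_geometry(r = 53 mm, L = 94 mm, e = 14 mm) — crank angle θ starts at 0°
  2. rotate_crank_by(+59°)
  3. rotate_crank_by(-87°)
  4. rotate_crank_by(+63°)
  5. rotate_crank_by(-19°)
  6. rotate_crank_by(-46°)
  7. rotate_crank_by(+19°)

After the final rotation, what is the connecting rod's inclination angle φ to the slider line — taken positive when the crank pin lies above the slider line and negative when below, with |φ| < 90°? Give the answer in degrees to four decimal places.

set_geometry: r = 53 mm, L = 94 mm, e = 14 mm; θ ← 0°
rotate_crank_by(+59°): θ ← 0° +59° = 59°
rotate_crank_by(-87°): θ ← 59° -87° = -28°
rotate_crank_by(+63°): θ ← -28° +63° = 35°
rotate_crank_by(-19°): θ ← 35° -19° = 16°
rotate_crank_by(-46°): θ ← 16° -46° = -30°
rotate_crank_by(+19°): θ ← -30° +19° = -11°
crank pin P = (r cos θ, r sin θ) = (52.026241, -10.112877)
h = r sin θ − e = -10.112877 − 14 = -24.112877
sin φ = h / L = -24.112877 / 94 = -0.25651997
φ = arcsin(-0.25651997) = -14.863669°

-14.8637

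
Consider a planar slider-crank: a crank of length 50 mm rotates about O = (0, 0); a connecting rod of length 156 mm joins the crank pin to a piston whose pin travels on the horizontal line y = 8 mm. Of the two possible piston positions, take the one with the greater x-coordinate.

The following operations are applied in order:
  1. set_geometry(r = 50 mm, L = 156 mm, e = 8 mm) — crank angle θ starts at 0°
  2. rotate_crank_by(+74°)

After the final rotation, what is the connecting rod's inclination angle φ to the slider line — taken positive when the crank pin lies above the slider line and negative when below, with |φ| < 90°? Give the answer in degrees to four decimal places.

14.8811

set_geometry: r = 50 mm, L = 156 mm, e = 8 mm; θ ← 0°
rotate_crank_by(+74°): θ ← 0° +74° = 74°
crank pin P = (r cos θ, r sin θ) = (13.781868, 48.063085)
h = r sin θ − e = 48.063085 − 8 = 40.063085
sin φ = h / L = 40.063085 / 156 = 0.25681465
φ = arcsin(0.25681465) = 14.881138°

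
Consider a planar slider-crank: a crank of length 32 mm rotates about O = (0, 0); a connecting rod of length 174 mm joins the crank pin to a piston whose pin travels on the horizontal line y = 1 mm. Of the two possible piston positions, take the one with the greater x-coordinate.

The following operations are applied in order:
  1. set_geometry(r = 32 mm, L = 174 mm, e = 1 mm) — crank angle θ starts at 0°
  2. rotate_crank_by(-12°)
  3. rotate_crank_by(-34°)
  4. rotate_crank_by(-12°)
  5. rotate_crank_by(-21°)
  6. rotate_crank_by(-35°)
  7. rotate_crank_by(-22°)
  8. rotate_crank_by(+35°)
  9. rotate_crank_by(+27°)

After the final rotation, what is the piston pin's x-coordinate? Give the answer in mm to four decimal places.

179.8972

set_geometry: r = 32 mm, L = 174 mm, e = 1 mm; θ ← 0°
rotate_crank_by(-12°): θ ← 0° -12° = -12°
rotate_crank_by(-34°): θ ← -12° -34° = -46°
rotate_crank_by(-12°): θ ← -46° -12° = -58°
rotate_crank_by(-21°): θ ← -58° -21° = -79°
rotate_crank_by(-35°): θ ← -79° -35° = -114°
rotate_crank_by(-22°): θ ← -114° -22° = -136°
rotate_crank_by(+35°): θ ← -136° +35° = -101°
rotate_crank_by(+27°): θ ← -101° +27° = -74°
crank pin P = (r cos θ, r sin θ) = (8.820395, -30.760374)
h = r sin θ − e = -30.760374 − 1 = -31.760374
x = r cos θ + √(L² − h²) = 8.820395 + √(30276.0 − 1008.7214) = 8.820395 + 171.076821 = 179.897216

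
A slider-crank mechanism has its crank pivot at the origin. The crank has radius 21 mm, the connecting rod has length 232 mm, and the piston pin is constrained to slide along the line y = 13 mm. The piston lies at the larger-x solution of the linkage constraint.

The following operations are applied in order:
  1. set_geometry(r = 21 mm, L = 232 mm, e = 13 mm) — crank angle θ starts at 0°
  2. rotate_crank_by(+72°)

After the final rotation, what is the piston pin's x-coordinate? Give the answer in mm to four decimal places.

238.3846

set_geometry: r = 21 mm, L = 232 mm, e = 13 mm; θ ← 0°
rotate_crank_by(+72°): θ ← 0° +72° = 72°
crank pin P = (r cos θ, r sin θ) = (6.489357, 19.972187)
h = r sin θ − e = 19.972187 − 13 = 6.972187
x = r cos θ + √(L² − h²) = 6.489357 + √(53824.0 − 48.6114) = 6.489357 + 231.895210 = 238.384567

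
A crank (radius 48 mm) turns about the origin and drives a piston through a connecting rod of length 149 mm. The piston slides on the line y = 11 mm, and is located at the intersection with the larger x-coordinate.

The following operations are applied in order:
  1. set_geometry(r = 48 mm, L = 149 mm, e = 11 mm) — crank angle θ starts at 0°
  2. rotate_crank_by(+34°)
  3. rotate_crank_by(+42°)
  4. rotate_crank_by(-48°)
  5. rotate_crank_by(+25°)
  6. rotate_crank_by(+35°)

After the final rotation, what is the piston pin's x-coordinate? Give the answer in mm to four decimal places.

set_geometry: r = 48 mm, L = 149 mm, e = 11 mm; θ ← 0°
rotate_crank_by(+34°): θ ← 0° +34° = 34°
rotate_crank_by(+42°): θ ← 34° +42° = 76°
rotate_crank_by(-48°): θ ← 76° -48° = 28°
rotate_crank_by(+25°): θ ← 28° +25° = 53°
rotate_crank_by(+35°): θ ← 53° +35° = 88°
crank pin P = (r cos θ, r sin θ) = (1.675176, 47.970760)
h = r sin θ − e = 47.970760 − 11 = 36.970760
x = r cos θ + √(L² − h²) = 1.675176 + √(22201.0 − 1366.8371) = 1.675176 + 144.340441 = 146.015617

146.0156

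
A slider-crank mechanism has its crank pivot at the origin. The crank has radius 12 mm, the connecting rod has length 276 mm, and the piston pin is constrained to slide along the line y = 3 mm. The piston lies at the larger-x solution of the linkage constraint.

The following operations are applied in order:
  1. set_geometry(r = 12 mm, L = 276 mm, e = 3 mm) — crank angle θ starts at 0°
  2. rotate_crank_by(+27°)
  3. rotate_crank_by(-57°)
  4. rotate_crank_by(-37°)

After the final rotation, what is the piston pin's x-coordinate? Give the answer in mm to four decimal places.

set_geometry: r = 12 mm, L = 276 mm, e = 3 mm; θ ← 0°
rotate_crank_by(+27°): θ ← 0° +27° = 27°
rotate_crank_by(-57°): θ ← 27° -57° = -30°
rotate_crank_by(-37°): θ ← -30° -37° = -67°
crank pin P = (r cos θ, r sin θ) = (4.688774, -11.046058)
h = r sin θ − e = -11.046058 − 3 = -14.046058
x = r cos θ + √(L² − h²) = 4.688774 + √(76176.0 − 197.2918) = 4.688774 + 275.642356 = 280.331129

280.3311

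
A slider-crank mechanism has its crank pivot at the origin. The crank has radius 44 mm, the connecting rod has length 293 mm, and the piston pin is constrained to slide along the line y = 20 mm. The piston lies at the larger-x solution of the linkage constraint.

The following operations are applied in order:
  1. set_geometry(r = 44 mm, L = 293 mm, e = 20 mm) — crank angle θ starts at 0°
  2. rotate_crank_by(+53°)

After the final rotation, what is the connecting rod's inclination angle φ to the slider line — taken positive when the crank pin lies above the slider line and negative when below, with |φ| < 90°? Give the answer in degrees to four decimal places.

2.9619

set_geometry: r = 44 mm, L = 293 mm, e = 20 mm; θ ← 0°
rotate_crank_by(+53°): θ ← 0° +53° = 53°
crank pin P = (r cos θ, r sin θ) = (26.479861, 35.139962)
h = r sin θ − e = 35.139962 − 20 = 15.139962
sin φ = h / L = 15.139962 / 293 = 0.05167223
φ = arcsin(0.05167223) = 2.961920°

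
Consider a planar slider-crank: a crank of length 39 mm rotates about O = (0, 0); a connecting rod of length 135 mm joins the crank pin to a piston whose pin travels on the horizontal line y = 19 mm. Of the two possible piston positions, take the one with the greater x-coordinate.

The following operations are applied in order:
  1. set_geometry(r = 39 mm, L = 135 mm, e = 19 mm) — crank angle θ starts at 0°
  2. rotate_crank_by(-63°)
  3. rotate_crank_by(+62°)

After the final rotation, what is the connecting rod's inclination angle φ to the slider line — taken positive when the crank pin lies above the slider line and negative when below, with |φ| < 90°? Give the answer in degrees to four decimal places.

set_geometry: r = 39 mm, L = 135 mm, e = 19 mm; θ ← 0°
rotate_crank_by(-63°): θ ← 0° -63° = -63°
rotate_crank_by(+62°): θ ← -63° +62° = -1°
crank pin P = (r cos θ, r sin θ) = (38.994060, -0.680644)
h = r sin θ − e = -0.680644 − 19 = -19.680644
sin φ = h / L = -19.680644 / 135 = -0.14578255
φ = arcsin(-0.14578255) = -8.382597°

-8.3826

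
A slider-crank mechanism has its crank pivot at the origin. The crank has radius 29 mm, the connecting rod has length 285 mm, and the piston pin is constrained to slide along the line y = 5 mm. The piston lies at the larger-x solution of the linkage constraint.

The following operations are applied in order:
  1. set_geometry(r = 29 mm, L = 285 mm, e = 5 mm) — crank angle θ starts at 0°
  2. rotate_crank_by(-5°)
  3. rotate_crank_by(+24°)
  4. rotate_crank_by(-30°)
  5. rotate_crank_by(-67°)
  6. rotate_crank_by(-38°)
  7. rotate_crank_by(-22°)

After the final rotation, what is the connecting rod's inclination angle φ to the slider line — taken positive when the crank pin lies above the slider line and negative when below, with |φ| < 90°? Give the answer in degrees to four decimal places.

set_geometry: r = 29 mm, L = 285 mm, e = 5 mm; θ ← 0°
rotate_crank_by(-5°): θ ← 0° -5° = -5°
rotate_crank_by(+24°): θ ← -5° +24° = 19°
rotate_crank_by(-30°): θ ← 19° -30° = -11°
rotate_crank_by(-67°): θ ← -11° -67° = -78°
rotate_crank_by(-38°): θ ← -78° -38° = -116°
rotate_crank_by(-22°): θ ← -116° -22° = -138°
crank pin P = (r cos θ, r sin θ) = (-21.551200, -19.404788)
h = r sin θ − e = -19.404788 − 5 = -24.404788
sin φ = h / L = -24.404788 / 285 = -0.08563083
φ = arcsin(-0.08563083) = -4.912301°

-4.9123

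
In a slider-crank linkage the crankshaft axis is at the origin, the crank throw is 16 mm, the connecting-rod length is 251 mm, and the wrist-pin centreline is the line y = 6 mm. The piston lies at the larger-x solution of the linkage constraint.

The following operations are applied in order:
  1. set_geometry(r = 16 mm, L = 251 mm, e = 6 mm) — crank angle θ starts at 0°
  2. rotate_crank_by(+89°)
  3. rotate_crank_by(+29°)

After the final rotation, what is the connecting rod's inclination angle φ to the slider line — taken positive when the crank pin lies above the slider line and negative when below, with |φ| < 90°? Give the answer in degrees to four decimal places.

set_geometry: r = 16 mm, L = 251 mm, e = 6 mm; θ ← 0°
rotate_crank_by(+89°): θ ← 0° +89° = 89°
rotate_crank_by(+29°): θ ← 89° +29° = 118°
crank pin P = (r cos θ, r sin θ) = (-7.511545, 14.127161)
h = r sin θ − e = 14.127161 − 6 = 8.127161
sin φ = h / L = 8.127161 / 251 = 0.03237913
φ = arcsin(0.03237913) = 1.855512°

1.8555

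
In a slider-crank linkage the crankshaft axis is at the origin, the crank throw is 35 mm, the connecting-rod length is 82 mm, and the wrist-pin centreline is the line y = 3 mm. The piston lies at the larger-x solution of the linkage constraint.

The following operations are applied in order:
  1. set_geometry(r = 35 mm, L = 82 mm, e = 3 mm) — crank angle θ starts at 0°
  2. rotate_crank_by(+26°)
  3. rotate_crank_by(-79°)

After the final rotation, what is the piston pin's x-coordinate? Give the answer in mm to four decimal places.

96.9974

set_geometry: r = 35 mm, L = 82 mm, e = 3 mm; θ ← 0°
rotate_crank_by(+26°): θ ← 0° +26° = 26°
rotate_crank_by(-79°): θ ← 26° -79° = -53°
crank pin P = (r cos θ, r sin θ) = (21.063526, -27.952243)
h = r sin θ − e = -27.952243 − 3 = -30.952243
x = r cos θ + √(L² − h²) = 21.063526 + √(6724.0 − 958.0413) = 21.063526 + 75.933910 = 96.997436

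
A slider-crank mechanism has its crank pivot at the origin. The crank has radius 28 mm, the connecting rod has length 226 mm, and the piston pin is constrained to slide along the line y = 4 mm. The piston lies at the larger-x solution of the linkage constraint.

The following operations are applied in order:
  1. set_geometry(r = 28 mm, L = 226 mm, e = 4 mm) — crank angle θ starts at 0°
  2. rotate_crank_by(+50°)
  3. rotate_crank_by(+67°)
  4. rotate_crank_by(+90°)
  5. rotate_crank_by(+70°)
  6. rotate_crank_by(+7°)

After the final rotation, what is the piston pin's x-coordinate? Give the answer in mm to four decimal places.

set_geometry: r = 28 mm, L = 226 mm, e = 4 mm; θ ← 0°
rotate_crank_by(+50°): θ ← 0° +50° = 50°
rotate_crank_by(+67°): θ ← 50° +67° = 117°
rotate_crank_by(+90°): θ ← 117° +90° = 207°
rotate_crank_by(+70°): θ ← 207° +70° = 277°
rotate_crank_by(+7°): θ ← 277° +7° = 284°
crank pin P = (r cos θ, r sin θ) = (6.773813, -27.168280)
h = r sin θ − e = -27.168280 − 4 = -31.168280
x = r cos θ + √(L² − h²) = 6.773813 + √(51076.0 − 971.4617) = 6.773813 + 223.840430 = 230.614244

230.6142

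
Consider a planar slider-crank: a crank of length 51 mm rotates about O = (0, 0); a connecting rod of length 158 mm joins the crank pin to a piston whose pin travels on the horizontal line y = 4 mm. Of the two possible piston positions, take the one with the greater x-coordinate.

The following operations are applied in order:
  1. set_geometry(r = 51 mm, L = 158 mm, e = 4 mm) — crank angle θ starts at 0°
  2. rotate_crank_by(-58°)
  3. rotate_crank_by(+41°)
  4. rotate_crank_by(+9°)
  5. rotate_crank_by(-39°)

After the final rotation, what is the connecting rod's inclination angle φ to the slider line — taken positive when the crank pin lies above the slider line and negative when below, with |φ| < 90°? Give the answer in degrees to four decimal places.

set_geometry: r = 51 mm, L = 158 mm, e = 4 mm; θ ← 0°
rotate_crank_by(-58°): θ ← 0° -58° = -58°
rotate_crank_by(+41°): θ ← -58° +41° = -17°
rotate_crank_by(+9°): θ ← -17° +9° = -8°
rotate_crank_by(-39°): θ ← -8° -39° = -47°
crank pin P = (r cos θ, r sin θ) = (34.781916, -37.299039)
h = r sin θ − e = -37.299039 − 4 = -41.299039
sin φ = h / L = -41.299039 / 158 = -0.26138632
φ = arcsin(-0.26138632) = -15.152337°

-15.1523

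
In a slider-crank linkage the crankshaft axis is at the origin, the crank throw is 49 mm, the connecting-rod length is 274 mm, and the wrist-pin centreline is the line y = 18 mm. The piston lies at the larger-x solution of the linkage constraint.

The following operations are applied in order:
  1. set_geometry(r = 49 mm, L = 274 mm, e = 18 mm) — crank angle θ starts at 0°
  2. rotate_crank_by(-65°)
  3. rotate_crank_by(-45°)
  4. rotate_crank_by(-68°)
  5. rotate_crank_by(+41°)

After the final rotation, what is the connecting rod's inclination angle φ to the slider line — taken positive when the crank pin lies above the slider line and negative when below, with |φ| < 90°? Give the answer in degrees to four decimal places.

-10.8161

set_geometry: r = 49 mm, L = 274 mm, e = 18 mm; θ ← 0°
rotate_crank_by(-65°): θ ← 0° -65° = -65°
rotate_crank_by(-45°): θ ← -65° -45° = -110°
rotate_crank_by(-68°): θ ← -110° -68° = -178°
rotate_crank_by(+41°): θ ← -178° +41° = -137°
crank pin P = (r cos θ, r sin θ) = (-35.836331, -33.417920)
h = r sin θ − e = -33.417920 − 18 = -51.417920
sin φ = h / L = -51.417920 / 274 = -0.18765664
φ = arcsin(-0.18765664) = -10.816060°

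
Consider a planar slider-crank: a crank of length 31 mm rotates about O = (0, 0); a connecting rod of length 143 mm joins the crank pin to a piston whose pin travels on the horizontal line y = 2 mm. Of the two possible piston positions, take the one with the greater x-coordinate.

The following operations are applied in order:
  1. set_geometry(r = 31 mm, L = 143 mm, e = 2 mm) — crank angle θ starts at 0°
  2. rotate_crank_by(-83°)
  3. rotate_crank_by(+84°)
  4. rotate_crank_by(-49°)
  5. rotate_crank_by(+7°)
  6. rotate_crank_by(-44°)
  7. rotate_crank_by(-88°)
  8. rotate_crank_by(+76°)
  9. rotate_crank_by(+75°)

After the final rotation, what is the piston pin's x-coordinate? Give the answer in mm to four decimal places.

set_geometry: r = 31 mm, L = 143 mm, e = 2 mm; θ ← 0°
rotate_crank_by(-83°): θ ← 0° -83° = -83°
rotate_crank_by(+84°): θ ← -83° +84° = 1°
rotate_crank_by(-49°): θ ← 1° -49° = -48°
rotate_crank_by(+7°): θ ← -48° +7° = -41°
rotate_crank_by(-44°): θ ← -41° -44° = -85°
rotate_crank_by(-88°): θ ← -85° -88° = -173°
rotate_crank_by(+76°): θ ← -173° +76° = -97°
rotate_crank_by(+75°): θ ← -97° +75° = -22°
crank pin P = (r cos θ, r sin θ) = (28.742699, -11.612804)
h = r sin θ − e = -11.612804 − 2 = -13.612804
x = r cos θ + √(L² − h²) = 28.742699 + √(20449.0 − 185.3084) = 28.742699 + 142.350594 = 171.093293

171.0933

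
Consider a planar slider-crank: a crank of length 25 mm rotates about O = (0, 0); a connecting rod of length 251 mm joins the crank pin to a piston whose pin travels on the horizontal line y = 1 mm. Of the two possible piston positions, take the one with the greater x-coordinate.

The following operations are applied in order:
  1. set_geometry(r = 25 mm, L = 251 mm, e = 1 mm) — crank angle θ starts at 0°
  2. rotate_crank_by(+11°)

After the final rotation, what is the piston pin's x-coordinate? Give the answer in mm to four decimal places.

set_geometry: r = 25 mm, L = 251 mm, e = 1 mm; θ ← 0°
rotate_crank_by(+11°): θ ← 0° +11° = 11°
crank pin P = (r cos θ, r sin θ) = (24.540680, 4.770225)
h = r sin θ − e = 4.770225 − 1 = 3.770225
x = r cos θ + √(L² − h²) = 24.540680 + √(63001.0 − 14.2146) = 24.540680 + 250.971682 = 275.512362

275.5124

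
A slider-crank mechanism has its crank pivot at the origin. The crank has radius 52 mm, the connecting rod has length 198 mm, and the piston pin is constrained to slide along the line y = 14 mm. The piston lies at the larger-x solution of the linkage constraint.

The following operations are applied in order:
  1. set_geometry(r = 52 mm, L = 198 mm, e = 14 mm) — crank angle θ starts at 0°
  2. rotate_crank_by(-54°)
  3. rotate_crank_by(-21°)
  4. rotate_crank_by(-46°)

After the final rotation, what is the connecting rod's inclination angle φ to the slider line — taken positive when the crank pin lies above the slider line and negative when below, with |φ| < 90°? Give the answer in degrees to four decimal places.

set_geometry: r = 52 mm, L = 198 mm, e = 14 mm; θ ← 0°
rotate_crank_by(-54°): θ ← 0° -54° = -54°
rotate_crank_by(-21°): θ ← -54° -21° = -75°
rotate_crank_by(-46°): θ ← -75° -46° = -121°
crank pin P = (r cos θ, r sin θ) = (-26.781980, -44.572700)
h = r sin θ − e = -44.572700 − 14 = -58.572700
sin φ = h / L = -58.572700 / 198 = -0.29582172
φ = arcsin(-0.29582172) = -17.206818°

-17.2068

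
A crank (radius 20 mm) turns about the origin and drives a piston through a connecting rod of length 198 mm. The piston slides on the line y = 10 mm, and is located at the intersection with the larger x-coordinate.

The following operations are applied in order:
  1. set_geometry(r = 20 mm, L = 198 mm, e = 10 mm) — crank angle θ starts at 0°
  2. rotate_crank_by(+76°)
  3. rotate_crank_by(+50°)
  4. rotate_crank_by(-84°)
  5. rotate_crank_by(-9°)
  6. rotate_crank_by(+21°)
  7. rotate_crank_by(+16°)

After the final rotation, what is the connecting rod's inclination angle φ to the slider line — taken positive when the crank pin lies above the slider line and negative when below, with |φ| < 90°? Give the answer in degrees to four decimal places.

set_geometry: r = 20 mm, L = 198 mm, e = 10 mm; θ ← 0°
rotate_crank_by(+76°): θ ← 0° +76° = 76°
rotate_crank_by(+50°): θ ← 76° +50° = 126°
rotate_crank_by(-84°): θ ← 126° -84° = 42°
rotate_crank_by(-9°): θ ← 42° -9° = 33°
rotate_crank_by(+21°): θ ← 33° +21° = 54°
rotate_crank_by(+16°): θ ← 54° +16° = 70°
crank pin P = (r cos θ, r sin θ) = (6.840403, 18.793852)
h = r sin θ − e = 18.793852 − 10 = 8.793852
sin φ = h / L = 8.793852 / 198 = 0.04441340
φ = arcsin(0.04441340) = 2.545537°

2.5455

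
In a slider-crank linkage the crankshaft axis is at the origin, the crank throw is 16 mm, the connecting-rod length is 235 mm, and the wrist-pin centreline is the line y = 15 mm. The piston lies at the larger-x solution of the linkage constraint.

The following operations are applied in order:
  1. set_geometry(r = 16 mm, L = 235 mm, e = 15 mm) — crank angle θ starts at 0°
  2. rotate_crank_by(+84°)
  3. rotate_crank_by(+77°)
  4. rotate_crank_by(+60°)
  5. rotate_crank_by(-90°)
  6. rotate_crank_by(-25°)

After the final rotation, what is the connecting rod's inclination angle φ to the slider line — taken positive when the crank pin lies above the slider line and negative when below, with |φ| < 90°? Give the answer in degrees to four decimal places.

set_geometry: r = 16 mm, L = 235 mm, e = 15 mm; θ ← 0°
rotate_crank_by(+84°): θ ← 0° +84° = 84°
rotate_crank_by(+77°): θ ← 84° +77° = 161°
rotate_crank_by(+60°): θ ← 161° +60° = 221°
rotate_crank_by(-90°): θ ← 221° -90° = 131°
rotate_crank_by(-25°): θ ← 131° -25° = 106°
crank pin P = (r cos θ, r sin θ) = (-4.410198, 15.380187)
h = r sin θ − e = 15.380187 − 15 = 0.380187
sin φ = h / L = 0.380187 / 235 = 0.00161782
φ = arcsin(0.00161782) = 0.092694°

0.0927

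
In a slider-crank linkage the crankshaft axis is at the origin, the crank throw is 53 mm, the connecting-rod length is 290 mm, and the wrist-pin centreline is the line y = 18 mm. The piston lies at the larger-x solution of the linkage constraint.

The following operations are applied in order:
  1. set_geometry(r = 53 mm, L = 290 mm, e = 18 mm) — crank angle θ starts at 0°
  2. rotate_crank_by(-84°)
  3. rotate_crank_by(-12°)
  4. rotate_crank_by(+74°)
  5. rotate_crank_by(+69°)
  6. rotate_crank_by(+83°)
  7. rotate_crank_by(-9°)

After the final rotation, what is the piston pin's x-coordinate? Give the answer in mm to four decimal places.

set_geometry: r = 53 mm, L = 290 mm, e = 18 mm; θ ← 0°
rotate_crank_by(-84°): θ ← 0° -84° = -84°
rotate_crank_by(-12°): θ ← -84° -12° = -96°
rotate_crank_by(+74°): θ ← -96° +74° = -22°
rotate_crank_by(+69°): θ ← -22° +69° = 47°
rotate_crank_by(+83°): θ ← 47° +83° = 130°
rotate_crank_by(-9°): θ ← 130° -9° = 121°
crank pin P = (r cos θ, r sin θ) = (-27.297018, 45.429867)
h = r sin θ − e = 45.429867 − 18 = 27.429867
x = r cos θ + √(L² − h²) = -27.297018 + √(84100.0 − 752.3976) = -27.297018 + 288.699848 = 261.402830

261.4028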